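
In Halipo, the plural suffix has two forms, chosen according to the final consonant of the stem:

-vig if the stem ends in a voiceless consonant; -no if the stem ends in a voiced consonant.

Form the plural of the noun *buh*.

buhvig

The final consonant of *buh* is /h/, which is voiceless, so the suffix is -vig, giving *buhvig*.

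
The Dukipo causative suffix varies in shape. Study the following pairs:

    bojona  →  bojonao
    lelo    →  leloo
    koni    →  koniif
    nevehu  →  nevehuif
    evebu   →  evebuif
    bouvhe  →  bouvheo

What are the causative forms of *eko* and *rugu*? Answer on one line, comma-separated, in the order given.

ekoo, ruguif

Looking at the last vowel of each stem: -if when the last vowel of the stem is a high vowel (*koni*, *nevehu*, *evebu*); -o when the last vowel of the stem is a non-high vowel (*bojona*, *lelo*, *bouvhe*).
Since the last vowel of *eko* is /o/ (a non-high vowel), it takes -o, giving *ekoo*.
*rugu* — last vowel /u/ (a high vowel) → -if → *ruguif*.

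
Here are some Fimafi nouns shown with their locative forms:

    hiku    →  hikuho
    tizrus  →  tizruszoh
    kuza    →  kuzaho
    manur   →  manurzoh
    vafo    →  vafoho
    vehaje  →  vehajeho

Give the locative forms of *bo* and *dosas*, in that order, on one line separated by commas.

boho, dosaszoh

Looking at the final sound of each stem: -zoh when the stem ends in a consonant (*tizrus*, *manur*); -ho when the stem ends in a vowel (*hiku*, *kuza*, *vafo*, *vehaje*).
Since the final sound of *bo* is /o/ (a vowel), it takes -ho, giving *boho*.
*dosas*: final sound = /s/, a consonant → -zoh → *dosaszoh*.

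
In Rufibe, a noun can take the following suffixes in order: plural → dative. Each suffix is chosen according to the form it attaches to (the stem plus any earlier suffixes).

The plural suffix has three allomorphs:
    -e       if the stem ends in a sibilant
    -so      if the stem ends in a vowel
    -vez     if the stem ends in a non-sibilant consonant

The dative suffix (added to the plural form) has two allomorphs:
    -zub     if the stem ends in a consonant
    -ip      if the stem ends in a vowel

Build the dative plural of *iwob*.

Since the final sound of *iwob* is /b/ (a non-sibilant consonant), it takes -vez, giving *iwobvez*.
Since the final sound of the plural form *iwobvez* is /z/ (a consonant), it takes -zub, giving *iwobvezzub*.

iwobvezzub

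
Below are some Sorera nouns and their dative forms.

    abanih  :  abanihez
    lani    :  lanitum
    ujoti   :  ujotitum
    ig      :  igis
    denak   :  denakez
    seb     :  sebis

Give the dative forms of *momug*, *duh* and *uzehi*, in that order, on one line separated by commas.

The alternation tracks the final sound of the stem — -ez when the stem ends in a voiceless consonant (*abanih*, *denak*); -is when the stem ends in a voiced consonant (*ig*, *seb*); -tum when the stem ends in a vowel (*lani*, *ujoti*).
Since the final sound of *momug* is /g/ (a voiced consonant), it takes -is, giving *momugis*.
*duh* — final sound /h/ (a voiceless consonant) → -ez → *duhez*.
*uzehi* — final sound /i/ (a vowel) → -tum → *uzehitum*.

momugis, duhez, uzehitum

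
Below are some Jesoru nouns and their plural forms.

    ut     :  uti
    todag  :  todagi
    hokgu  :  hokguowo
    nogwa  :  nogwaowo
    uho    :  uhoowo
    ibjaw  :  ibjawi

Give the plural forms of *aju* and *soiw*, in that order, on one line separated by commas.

Looking at the final sound of each stem: -i when the stem ends in a consonant (*ut*, *todag*, *ibjaw*); -owo when the stem ends in a vowel (*hokgu*, *nogwa*, *uho*).
The final sound of *aju* is /u/, which is a vowel, so the suffix is -owo, giving *ajuowo*.
The final sound of *soiw* is /w/, which is a consonant, so the suffix is -i, giving *soiwi*.

ajuowo, soiwi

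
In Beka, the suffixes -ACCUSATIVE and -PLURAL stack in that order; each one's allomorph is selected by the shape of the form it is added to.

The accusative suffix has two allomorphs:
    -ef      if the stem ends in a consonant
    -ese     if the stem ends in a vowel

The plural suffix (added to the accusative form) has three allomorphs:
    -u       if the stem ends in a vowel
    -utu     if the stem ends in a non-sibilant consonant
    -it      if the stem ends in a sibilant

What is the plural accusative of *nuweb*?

Since the final sound of *nuweb* is /b/ (a consonant), it takes -ef, giving *nuwebef*.
The accusative form *nuwebef* — final sound /f/ (a non-sibilant consonant) → -utu → *nuwebefutu*.

nuwebefutu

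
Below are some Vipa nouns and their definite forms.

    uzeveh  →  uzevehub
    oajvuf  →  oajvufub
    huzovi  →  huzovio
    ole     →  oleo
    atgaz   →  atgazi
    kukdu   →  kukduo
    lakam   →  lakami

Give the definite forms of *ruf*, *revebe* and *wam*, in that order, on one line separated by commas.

rufub, revebeo, wami

The alternation tracks the final sound of the stem — -ub when the stem ends in a voiceless consonant (*uzeveh*, *oajvuf*); -i when the stem ends in a voiced consonant (*atgaz*, *lakam*); -o when the stem ends in a vowel (*huzovi*, *ole*, *kukdu*).
*ruf* — final sound /f/ (a voiceless consonant) → -ub → *rufub*.
*revebe* — final sound /e/ (a vowel) → -o → *revebeo*.
*wam*: final sound = /m/, a voiced consonant → -i → *wami*.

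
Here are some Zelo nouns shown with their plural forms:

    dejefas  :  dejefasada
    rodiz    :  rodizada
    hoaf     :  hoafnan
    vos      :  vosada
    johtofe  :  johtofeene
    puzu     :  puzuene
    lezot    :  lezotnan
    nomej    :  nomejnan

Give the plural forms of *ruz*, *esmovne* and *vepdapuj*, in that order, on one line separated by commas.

ruzada, esmovneene, vepdapujnan

The pattern is sibilance of the final sound: -ada when the stem ends in a sibilant (*dejefas*, *rodiz*, *vos*); -nan when the stem ends in a non-sibilant consonant (*hoaf*, *lezot*, *nomej*); -ene when the stem ends in a vowel (*johtofe*, *puzu*).
*ruz*: final sound = /z/, a sibilant → -ada → *ruzada*.
*esmovne* — final sound /e/ (a vowel) → -ene → *esmovneene*.
*vepdapuj* — final sound /j/ (a non-sibilant consonant) → -nan → *vepdapujnan*.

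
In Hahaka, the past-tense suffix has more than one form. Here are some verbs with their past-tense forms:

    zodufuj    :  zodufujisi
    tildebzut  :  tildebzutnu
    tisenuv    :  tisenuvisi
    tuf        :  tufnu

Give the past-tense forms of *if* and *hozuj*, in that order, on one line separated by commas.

ifnu, hozujisi

The pattern is voicing of the final consonant: -nu when the stem ends in a voiceless consonant (*tildebzut*, *tuf*); -isi when the stem ends in a voiced consonant (*zodufuj*, *tisenuv*).
*if*: final consonant = /f/, voiceless → -nu → *ifnu*.
*hozuj* — final consonant /j/ (voiced) → -isi → *hozujisi*.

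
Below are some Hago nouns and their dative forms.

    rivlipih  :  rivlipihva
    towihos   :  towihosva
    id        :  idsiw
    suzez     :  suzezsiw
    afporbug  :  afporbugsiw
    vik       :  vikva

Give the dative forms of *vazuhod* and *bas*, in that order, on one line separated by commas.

vazuhodsiw, basva

Looking at the final consonant of each stem: -va when the stem ends in a voiceless consonant (*rivlipih*, *towihos*, *vik*); -siw when the stem ends in a voiced consonant (*id*, *suzez*, *afporbug*).
*vazuhod*: final consonant = /d/, voiced → -siw → *vazuhodsiw*.
*bas* — final consonant /s/ (voiceless) → -va → *basva*.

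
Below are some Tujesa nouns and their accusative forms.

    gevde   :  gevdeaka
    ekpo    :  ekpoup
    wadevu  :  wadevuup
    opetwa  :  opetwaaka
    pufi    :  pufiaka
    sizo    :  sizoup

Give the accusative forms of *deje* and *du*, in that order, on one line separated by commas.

The alternation tracks the last vowel of the stem — -up when the last vowel of the stem is a rounded vowel (*ekpo*, *wadevu*, *sizo*); -aka when the last vowel of the stem is an unrounded vowel (*gevde*, *opetwa*, *pufi*).
The last vowel of *deje* is /e/, which is an unrounded vowel, so the suffix is -aka, giving *dejeaka*.
*du* — last vowel /u/ (a rounded vowel) → -up → *duup*.

dejeaka, duup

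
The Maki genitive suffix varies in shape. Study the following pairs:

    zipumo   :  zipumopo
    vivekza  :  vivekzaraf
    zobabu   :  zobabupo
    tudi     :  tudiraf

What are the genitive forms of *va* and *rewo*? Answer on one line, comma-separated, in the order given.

The alternation tracks the last vowel of the stem — -po when the last vowel of the stem is a rounded vowel (*zipumo*, *zobabu*); -raf when the last vowel of the stem is an unrounded vowel (*vivekza*, *tudi*).
Since the last vowel of *va* is /a/ (an unrounded vowel), it takes -raf, giving *varaf*.
Since the last vowel of *rewo* is /o/ (a rounded vowel), it takes -po, giving *rewopo*.

varaf, rewopo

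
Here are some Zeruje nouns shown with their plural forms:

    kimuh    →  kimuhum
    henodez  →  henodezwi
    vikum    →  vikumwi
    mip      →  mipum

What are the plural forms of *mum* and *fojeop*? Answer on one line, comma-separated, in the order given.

mumwi, fojeopum

Looking at the final consonant of each stem: -um when the stem ends in a voiceless consonant (*kimuh*, *mip*); -wi when the stem ends in a voiced consonant (*henodez*, *vikum*).
*mum* — final consonant /m/ (voiced) → -wi → *mumwi*.
*fojeop*: final consonant = /p/, voiceless → -um → *fojeopum*.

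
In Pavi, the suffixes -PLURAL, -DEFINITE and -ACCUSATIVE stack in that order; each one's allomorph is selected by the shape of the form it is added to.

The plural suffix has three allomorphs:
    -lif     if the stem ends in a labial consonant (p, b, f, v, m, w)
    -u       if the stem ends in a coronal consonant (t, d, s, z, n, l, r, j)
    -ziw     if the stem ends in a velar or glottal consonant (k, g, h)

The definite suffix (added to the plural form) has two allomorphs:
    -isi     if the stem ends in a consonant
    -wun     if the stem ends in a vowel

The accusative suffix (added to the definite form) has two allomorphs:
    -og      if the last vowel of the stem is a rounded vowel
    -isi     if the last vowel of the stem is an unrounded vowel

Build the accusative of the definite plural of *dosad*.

Since the final consonant of *dosad* is /d/ (coronal), it takes -u, giving *dosadu*.
The plural form *dosadu* — final sound /u/ (a vowel) → -wun → *dosaduwun*.
The definite form *dosaduwun*: last vowel = /u/, a rounded vowel → -og → *dosaduwunog*.

dosaduwunog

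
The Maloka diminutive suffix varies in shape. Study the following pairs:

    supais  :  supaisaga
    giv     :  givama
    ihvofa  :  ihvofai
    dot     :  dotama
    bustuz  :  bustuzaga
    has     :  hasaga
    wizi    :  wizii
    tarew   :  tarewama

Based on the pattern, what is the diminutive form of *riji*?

The pattern is sibilance of the final sound: -aga when the stem ends in a sibilant (*supais*, *bustuz*, *has*); -ama when the stem ends in a non-sibilant consonant (*giv*, *dot*, *tarew*); -i when the stem ends in a vowel (*ihvofa*, *wizi*).
The final sound of *riji* is /i/, which is a vowel, so the suffix is -i, giving *rijii*.

rijii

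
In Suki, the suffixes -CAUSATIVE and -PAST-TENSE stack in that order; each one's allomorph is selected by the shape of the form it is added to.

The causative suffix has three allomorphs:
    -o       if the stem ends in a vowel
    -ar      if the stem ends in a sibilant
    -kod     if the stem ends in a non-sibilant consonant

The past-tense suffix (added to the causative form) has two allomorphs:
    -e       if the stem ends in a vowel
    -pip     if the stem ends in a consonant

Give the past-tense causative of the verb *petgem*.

petgemkodpip

Since the final sound of *petgem* is /m/ (a non-sibilant consonant), it takes -kod, giving *petgemkod*.
Since the final sound of the causative form *petgemkod* is /d/ (a consonant), it takes -pip, giving *petgemkodpip*.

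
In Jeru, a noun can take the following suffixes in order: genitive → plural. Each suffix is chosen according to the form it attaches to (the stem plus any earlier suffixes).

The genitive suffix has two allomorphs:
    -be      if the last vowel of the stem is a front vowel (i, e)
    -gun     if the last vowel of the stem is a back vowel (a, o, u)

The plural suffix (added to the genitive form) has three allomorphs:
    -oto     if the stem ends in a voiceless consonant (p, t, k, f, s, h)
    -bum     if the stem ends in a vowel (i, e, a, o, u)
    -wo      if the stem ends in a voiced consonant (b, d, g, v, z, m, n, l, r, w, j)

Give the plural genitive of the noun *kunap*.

Since the last vowel of *kunap* is /a/ (a back vowel), it takes -gun, giving *kunapgun*.
Since the final sound of the genitive form *kunapgun* is /n/ (a voiced consonant), it takes -wo, giving *kunapgunwo*.

kunapgunwo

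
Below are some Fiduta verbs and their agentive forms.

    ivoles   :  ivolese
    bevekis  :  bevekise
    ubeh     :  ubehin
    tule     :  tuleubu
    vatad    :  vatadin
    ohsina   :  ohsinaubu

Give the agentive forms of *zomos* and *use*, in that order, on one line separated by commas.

zomose, useubu

The suffix is conditioned by the final sound: -e when the stem ends in a sibilant (*ivoles*, *bevekis*); -in when the stem ends in a non-sibilant consonant (*ubeh*, *vatad*); -ubu when the stem ends in a vowel (*tule*, *ohsina*).
Since the final sound of *zomos* is /s/ (a sibilant), it takes -e, giving *zomose*.
Since the final sound of *use* is /e/ (a vowel), it takes -ubu, giving *useubu*.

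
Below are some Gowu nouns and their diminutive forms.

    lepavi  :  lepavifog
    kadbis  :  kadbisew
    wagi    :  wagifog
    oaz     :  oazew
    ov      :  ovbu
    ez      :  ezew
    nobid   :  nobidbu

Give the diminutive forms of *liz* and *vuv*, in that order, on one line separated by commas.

lizew, vuvbu

Looking at the final sound of each stem: -ew when the stem ends in a sibilant (*kadbis*, *oaz*, *ez*); -bu when the stem ends in a non-sibilant consonant (*ov*, *nobid*); -fog when the stem ends in a vowel (*lepavi*, *wagi*).
Since the final sound of *liz* is /z/ (a sibilant), it takes -ew, giving *lizew*.
*vuv*: final sound = /v/, a non-sibilant consonant → -bu → *vuvbu*.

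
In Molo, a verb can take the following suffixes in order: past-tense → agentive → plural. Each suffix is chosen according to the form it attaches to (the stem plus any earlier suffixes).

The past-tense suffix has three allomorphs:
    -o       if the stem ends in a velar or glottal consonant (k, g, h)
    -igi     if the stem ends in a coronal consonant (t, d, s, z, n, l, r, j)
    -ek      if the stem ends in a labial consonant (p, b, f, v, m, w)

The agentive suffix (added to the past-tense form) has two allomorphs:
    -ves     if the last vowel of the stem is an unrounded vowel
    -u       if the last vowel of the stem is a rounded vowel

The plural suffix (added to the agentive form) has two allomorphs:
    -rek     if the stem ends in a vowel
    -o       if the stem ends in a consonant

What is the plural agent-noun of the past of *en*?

*en*: final consonant = /n/, coronal → -igi → *enigi*.
The last vowel of the past-tense form *enigi* is /i/, which is an unrounded vowel, so the agentive suffix is -ves, giving *enigives*.
Since the final sound of the agentive form *enigives* is /s/ (a consonant), it takes -o, giving *enigiveso*.

enigiveso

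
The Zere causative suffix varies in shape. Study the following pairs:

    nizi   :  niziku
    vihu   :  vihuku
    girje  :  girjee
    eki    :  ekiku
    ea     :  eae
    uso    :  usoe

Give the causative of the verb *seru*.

seruku

The suffix is conditioned by the last vowel: -ku when the last vowel of the stem is a high vowel (*nizi*, *vihu*, *eki*); -e when the last vowel of the stem is a non-high vowel (*girje*, *ea*, *uso*).
*seru*: last vowel = /u/, a high vowel → -ku → *seruku*.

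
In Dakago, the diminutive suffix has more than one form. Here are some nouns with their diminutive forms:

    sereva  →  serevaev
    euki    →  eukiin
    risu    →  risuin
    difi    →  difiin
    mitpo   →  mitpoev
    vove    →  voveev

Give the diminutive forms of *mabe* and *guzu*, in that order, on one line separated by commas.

The alternation tracks the last vowel of the stem — -in when the last vowel of the stem is a high vowel (*euki*, *risu*, *difi*); -ev when the last vowel of the stem is a non-high vowel (*sereva*, *mitpo*, *vove*).
*mabe* — last vowel /e/ (a non-high vowel) → -ev → *mabeev*.
*guzu* — last vowel /u/ (a high vowel) → -in → *guzuin*.

mabeev, guzuin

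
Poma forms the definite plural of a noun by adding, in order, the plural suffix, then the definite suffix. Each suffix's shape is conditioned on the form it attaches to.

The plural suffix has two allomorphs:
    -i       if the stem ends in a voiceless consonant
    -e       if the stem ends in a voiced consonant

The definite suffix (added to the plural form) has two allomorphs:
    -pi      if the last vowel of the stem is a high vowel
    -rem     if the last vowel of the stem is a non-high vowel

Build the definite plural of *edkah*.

edkahipi

The final consonant of *edkah* is /h/, which is voiceless, so the plural suffix is -i, giving *edkahi*.
The plural form *edkahi*: last vowel = /i/, a high vowel → -pi → *edkahipi*.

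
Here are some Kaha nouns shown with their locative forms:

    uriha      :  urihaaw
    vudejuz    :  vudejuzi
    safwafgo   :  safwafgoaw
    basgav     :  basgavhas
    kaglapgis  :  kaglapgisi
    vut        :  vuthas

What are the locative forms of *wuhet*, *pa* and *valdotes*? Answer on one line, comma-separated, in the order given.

The alternation tracks the final sound of the stem — -i when the stem ends in a sibilant (*vudejuz*, *kaglapgis*); -has when the stem ends in a non-sibilant consonant (*basgav*, *vut*); -aw when the stem ends in a vowel (*uriha*, *safwafgo*).
*wuhet* — final sound /t/ (a non-sibilant consonant) → -has → *wuhethas*.
Since the final sound of *pa* is /a/ (a vowel), it takes -aw, giving *paaw*.
*valdotes*: final sound = /s/, a sibilant → -i → *valdotesi*.

wuhethas, paaw, valdotesi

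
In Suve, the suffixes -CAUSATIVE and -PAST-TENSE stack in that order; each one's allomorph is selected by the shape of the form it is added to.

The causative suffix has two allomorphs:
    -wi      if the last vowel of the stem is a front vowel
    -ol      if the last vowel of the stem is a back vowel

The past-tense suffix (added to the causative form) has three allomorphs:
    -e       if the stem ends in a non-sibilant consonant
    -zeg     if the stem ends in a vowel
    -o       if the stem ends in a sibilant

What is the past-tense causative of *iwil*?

*iwil*: last vowel = /i/, a front vowel → -wi → *iwilwi*.
The causative form *iwilwi* — final sound /i/ (a vowel) → -zeg → *iwilwizeg*.

iwilwizeg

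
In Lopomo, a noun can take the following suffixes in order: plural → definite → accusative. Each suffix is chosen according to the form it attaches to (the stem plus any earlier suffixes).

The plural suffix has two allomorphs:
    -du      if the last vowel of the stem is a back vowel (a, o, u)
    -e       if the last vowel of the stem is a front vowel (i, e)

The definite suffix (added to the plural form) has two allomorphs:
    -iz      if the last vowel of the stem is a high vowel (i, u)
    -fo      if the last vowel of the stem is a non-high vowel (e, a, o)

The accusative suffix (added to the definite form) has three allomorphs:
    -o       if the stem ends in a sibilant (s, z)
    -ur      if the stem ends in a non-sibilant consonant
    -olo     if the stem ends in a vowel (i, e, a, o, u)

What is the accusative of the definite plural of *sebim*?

*sebim*: last vowel = /i/, a front vowel → -e → *sebime*.
The plural form *sebime* — last vowel /e/ (a non-high vowel) → -fo → *sebimefo*.
The final sound of the definite form *sebimefo* is /o/, which is a vowel, so the accusative suffix is -olo, giving *sebimefoolo*.

sebimefoolo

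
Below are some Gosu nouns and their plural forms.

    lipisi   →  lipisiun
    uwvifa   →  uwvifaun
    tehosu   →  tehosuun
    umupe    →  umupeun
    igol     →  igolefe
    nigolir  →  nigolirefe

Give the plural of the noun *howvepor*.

howveporefe

The alternation tracks the final sound of the stem — -efe when the stem ends in a consonant (*igol*, *nigolir*); -un when the stem ends in a vowel (*lipisi*, *uwvifa*, *tehosu*, *umupe*).
*howvepor* — final sound /r/ (a consonant) → -efe → *howveporefe*.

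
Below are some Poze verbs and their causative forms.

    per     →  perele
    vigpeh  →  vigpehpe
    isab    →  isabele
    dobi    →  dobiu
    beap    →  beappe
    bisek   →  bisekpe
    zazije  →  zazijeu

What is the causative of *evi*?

eviu

The pattern is voicing of the final sound: -pe when the stem ends in a voiceless consonant (*vigpeh*, *beap*, *bisek*); -ele when the stem ends in a voiced consonant (*per*, *isab*); -u when the stem ends in a vowel (*dobi*, *zazije*).
*evi*: final sound = /i/, a vowel → -u → *eviu*.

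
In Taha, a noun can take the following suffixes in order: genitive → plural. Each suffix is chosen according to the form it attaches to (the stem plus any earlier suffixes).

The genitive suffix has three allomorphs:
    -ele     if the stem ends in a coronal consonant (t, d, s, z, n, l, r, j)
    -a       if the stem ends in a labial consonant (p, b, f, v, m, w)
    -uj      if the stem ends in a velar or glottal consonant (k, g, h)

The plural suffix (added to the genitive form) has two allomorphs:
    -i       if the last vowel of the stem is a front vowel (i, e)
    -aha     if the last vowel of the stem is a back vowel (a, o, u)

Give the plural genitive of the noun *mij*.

mijelei

Since the final consonant of *mij* is /j/ (coronal), it takes -ele, giving *mijele*.
The genitive form *mijele* — last vowel /e/ (a front vowel) → -i → *mijelei*.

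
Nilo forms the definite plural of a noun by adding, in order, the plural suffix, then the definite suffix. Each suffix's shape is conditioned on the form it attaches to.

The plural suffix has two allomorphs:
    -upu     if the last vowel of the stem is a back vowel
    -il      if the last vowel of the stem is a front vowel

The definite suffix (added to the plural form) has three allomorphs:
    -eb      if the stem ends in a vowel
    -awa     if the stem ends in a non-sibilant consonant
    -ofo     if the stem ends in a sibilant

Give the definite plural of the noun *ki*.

The last vowel of *ki* is /i/, which is a front vowel, so the plural suffix is -il, giving *kiil*.
The plural form *kiil* — final sound /l/ (a non-sibilant consonant) → -awa → *kiilawa*.

kiilawa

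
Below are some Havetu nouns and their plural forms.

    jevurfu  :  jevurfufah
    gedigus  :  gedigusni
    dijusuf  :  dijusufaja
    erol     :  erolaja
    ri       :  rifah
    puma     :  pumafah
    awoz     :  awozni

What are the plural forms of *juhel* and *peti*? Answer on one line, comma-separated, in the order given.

juhelaja, petifah

The suffix is conditioned by the final sound: -ni when the stem ends in a sibilant (*gedigus*, *awoz*); -aja when the stem ends in a non-sibilant consonant (*dijusuf*, *erol*); -fah when the stem ends in a vowel (*jevurfu*, *ri*, *puma*).
The final sound of *juhel* is /l/, which is a non-sibilant consonant, so the suffix is -aja, giving *juhelaja*.
Since the final sound of *peti* is /i/ (a vowel), it takes -fah, giving *petifah*.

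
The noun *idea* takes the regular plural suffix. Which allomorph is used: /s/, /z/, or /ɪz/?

The stem *idea* ends in a voiced non-sibilant sound.
The plural suffix surfaces as /ɪz/ after sibilants, /s/ after other voiceless consonants, and /z/ after other voiced sounds.
So the plural -s on *idea* is pronounced /z/.

/z/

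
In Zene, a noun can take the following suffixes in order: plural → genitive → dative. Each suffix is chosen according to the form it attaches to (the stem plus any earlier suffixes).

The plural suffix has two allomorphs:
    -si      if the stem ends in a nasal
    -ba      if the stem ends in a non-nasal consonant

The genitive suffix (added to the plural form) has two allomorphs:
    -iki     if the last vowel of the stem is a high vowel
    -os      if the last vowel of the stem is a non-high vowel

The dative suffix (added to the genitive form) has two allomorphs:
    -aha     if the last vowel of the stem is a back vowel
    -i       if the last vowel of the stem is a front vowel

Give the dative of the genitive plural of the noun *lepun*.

Since the final consonant of *lepun* is /n/ (a nasal), it takes -si, giving *lepunsi*.
Since the last vowel of the plural form *lepunsi* is /i/ (a high vowel), it takes -iki, giving *lepunsiiki*.
Since the last vowel of the genitive form *lepunsiiki* is /i/ (a front vowel), it takes -i, giving *lepunsiikii*.

lepunsiikii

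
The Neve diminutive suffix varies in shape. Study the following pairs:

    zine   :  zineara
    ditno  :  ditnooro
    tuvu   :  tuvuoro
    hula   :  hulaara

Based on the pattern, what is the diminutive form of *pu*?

The pattern is rounding harmony: -oro when the last vowel of the stem is a rounded vowel (*ditno*, *tuvu*); -ara when the last vowel of the stem is an unrounded vowel (*zine*, *hula*).
Since the last vowel of *pu* is /u/ (a rounded vowel), it takes -oro, giving *puoro*.

puoro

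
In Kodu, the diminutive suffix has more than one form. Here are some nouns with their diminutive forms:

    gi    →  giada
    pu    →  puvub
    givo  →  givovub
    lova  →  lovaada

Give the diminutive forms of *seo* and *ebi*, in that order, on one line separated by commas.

seovub, ebiada

Looking at the last vowel of each stem: -vub when the last vowel of the stem is a rounded vowel (*pu*, *givo*); -ada when the last vowel of the stem is an unrounded vowel (*gi*, *lova*).
The last vowel of *seo* is /o/, which is a rounded vowel, so the suffix is -vub, giving *seovub*.
The last vowel of *ebi* is /i/, which is an unrounded vowel, so the suffix is -ada, giving *ebiada*.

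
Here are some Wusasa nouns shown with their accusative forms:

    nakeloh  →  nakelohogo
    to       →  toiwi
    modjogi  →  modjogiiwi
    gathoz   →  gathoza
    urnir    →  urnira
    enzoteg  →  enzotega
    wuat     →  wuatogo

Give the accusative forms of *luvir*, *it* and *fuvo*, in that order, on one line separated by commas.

luvira, itogo, fuvoiwi

The suffix is conditioned by the final sound: -ogo when the stem ends in a voiceless consonant (*nakeloh*, *wuat*); -a when the stem ends in a voiced consonant (*gathoz*, *urnir*, *enzoteg*); -iwi when the stem ends in a vowel (*to*, *modjogi*).
*luvir*: final sound = /r/, a voiced consonant → -a → *luvira*.
The final sound of *it* is /t/, which is a voiceless consonant, so the suffix is -ogo, giving *itogo*.
The final sound of *fuvo* is /o/, which is a vowel, so the suffix is -iwi, giving *fuvoiwi*.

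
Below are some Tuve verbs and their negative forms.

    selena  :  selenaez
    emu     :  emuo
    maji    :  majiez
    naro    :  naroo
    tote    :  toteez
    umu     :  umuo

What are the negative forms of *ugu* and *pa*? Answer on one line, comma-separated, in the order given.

uguo, paez

The suffix is conditioned by the last vowel: -o when the last vowel of the stem is a rounded vowel (*emu*, *naro*, *umu*); -ez when the last vowel of the stem is an unrounded vowel (*selena*, *maji*, *tote*).
The last vowel of *ugu* is /u/, which is a rounded vowel, so the suffix is -o, giving *uguo*.
Since the last vowel of *pa* is /a/ (an unrounded vowel), it takes -ez, giving *paez*.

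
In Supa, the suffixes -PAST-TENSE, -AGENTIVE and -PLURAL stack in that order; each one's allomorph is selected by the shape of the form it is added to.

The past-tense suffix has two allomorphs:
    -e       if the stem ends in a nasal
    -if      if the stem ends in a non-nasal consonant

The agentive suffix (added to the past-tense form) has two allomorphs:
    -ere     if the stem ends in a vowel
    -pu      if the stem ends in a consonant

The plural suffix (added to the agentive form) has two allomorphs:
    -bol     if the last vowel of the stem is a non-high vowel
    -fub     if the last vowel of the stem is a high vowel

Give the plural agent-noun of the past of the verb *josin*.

The final consonant of *josin* is /n/, which is a nasal, so the past-tense suffix is -e, giving *josine*.
The past-tense form *josine*: final sound = /e/, a vowel → -ere → *josineere*.
Since the last vowel of the agentive form *josineere* is /e/ (a non-high vowel), it takes -bol, giving *josineerebol*.

josineerebol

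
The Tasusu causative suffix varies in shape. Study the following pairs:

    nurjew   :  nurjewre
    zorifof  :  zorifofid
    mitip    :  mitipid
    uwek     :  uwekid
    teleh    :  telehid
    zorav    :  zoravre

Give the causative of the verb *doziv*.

dozivre

The pattern is voicing of the final consonant: -id when the stem ends in a voiceless consonant (*zorifof*, *mitip*, *uwek*, *teleh*); -re when the stem ends in a voiced consonant (*nurjew*, *zorav*).
The final consonant of *doziv* is /v/, which is voiced, so the suffix is -re, giving *dozivre*.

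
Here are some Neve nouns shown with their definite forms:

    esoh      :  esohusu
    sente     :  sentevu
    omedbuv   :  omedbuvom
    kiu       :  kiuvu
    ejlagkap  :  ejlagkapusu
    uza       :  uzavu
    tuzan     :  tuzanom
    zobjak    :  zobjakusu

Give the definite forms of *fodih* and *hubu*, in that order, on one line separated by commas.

The alternation tracks the final sound of the stem — -usu when the stem ends in a voiceless consonant (*esoh*, *ejlagkap*, *zobjak*); -om when the stem ends in a voiced consonant (*omedbuv*, *tuzan*); -vu when the stem ends in a vowel (*sente*, *kiu*, *uza*).
*fodih* — final sound /h/ (a voiceless consonant) → -usu → *fodihusu*.
The final sound of *hubu* is /u/, which is a vowel, so the suffix is -vu, giving *hubuvu*.

fodihusu, hubuvu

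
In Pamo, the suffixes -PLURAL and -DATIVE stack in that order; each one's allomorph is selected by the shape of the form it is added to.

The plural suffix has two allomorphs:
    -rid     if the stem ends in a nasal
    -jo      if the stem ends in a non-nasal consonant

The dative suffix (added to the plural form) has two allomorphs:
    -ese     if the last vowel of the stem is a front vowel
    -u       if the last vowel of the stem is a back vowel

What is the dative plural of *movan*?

*movan*: final consonant = /n/, a nasal → -rid → *movanrid*.
The plural form *movanrid* — last vowel /i/ (a front vowel) → -ese → *movanridese*.

movanridese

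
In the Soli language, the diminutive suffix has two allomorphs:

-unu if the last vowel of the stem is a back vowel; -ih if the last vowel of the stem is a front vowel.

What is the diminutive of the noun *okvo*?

okvounu

Since the last vowel of *okvo* is /o/ (a back vowel), it takes -unu, giving *okvounu*.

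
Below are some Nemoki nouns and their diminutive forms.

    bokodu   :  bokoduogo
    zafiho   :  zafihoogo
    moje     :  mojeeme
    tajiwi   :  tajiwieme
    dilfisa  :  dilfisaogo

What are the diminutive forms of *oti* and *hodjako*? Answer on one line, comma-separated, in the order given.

The pattern is front/back vowel harmony: -eme when the last vowel of the stem is a front vowel (*moje*, *tajiwi*); -ogo when the last vowel of the stem is a back vowel (*bokodu*, *zafiho*, *dilfisa*).
*oti*: last vowel = /i/, a front vowel → -eme → *otieme*.
The last vowel of *hodjako* is /o/, which is a back vowel, so the suffix is -ogo, giving *hodjakoogo*.

otieme, hodjakoogo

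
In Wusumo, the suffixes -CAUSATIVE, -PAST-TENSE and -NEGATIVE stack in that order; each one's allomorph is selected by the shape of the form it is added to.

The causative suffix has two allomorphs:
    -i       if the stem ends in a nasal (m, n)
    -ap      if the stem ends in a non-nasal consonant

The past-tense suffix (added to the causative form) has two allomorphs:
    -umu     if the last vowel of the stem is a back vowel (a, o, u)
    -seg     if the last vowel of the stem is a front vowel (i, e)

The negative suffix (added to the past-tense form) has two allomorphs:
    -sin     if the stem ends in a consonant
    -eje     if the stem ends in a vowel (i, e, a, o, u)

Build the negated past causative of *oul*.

Since the final consonant of *oul* is /l/ (non-nasal), it takes -ap, giving *oulap*.
The causative form *oulap*: last vowel = /a/, a back vowel → -umu → *oulapumu*.
The final sound of the past-tense form *oulapumu* is /u/, which is a vowel, so the negative suffix is -eje, giving *oulapumueje*.

oulapumueje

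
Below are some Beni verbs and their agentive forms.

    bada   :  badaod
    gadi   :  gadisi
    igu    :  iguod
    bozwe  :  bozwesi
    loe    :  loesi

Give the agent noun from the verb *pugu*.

The suffix is conditioned by the last vowel: -si when the last vowel of the stem is a front vowel (*gadi*, *bozwe*, *loe*); -od when the last vowel of the stem is a back vowel (*bada*, *igu*).
*pugu*: last vowel = /u/, a back vowel → -od → *puguod*.

puguod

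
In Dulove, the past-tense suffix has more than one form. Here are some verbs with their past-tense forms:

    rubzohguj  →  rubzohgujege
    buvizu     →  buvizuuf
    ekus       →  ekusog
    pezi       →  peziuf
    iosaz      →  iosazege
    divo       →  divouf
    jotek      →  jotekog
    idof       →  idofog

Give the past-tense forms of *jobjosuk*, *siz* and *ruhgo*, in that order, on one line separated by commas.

jobjosukog, sizege, ruhgouf

The pattern is voicing of the final sound: -og when the stem ends in a voiceless consonant (*ekus*, *jotek*, *idof*); -ege when the stem ends in a voiced consonant (*rubzohguj*, *iosaz*); -uf when the stem ends in a vowel (*buvizu*, *pezi*, *divo*).
*jobjosuk* — final sound /k/ (a voiceless consonant) → -og → *jobjosukog*.
*siz* — final sound /z/ (a voiced consonant) → -ege → *sizege*.
The final sound of *ruhgo* is /o/, which is a vowel, so the suffix is -uf, giving *ruhgouf*.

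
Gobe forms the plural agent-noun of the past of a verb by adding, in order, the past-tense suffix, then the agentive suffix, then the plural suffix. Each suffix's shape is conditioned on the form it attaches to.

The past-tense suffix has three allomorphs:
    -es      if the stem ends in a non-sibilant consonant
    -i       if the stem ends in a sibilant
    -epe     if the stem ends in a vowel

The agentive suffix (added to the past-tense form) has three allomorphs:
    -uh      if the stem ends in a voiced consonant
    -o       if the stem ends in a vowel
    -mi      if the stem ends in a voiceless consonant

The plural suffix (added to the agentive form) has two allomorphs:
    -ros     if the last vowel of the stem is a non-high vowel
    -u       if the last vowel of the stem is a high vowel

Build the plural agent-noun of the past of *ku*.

*ku* — final sound /u/ (a vowel) → -epe → *kuepe*.
Since the final sound of the past-tense form *kuepe* is /e/ (a vowel), it takes -o, giving *kuepeo*.
The agentive form *kuepeo*: last vowel = /o/, a non-high vowel → -ros → *kuepeoros*.

kuepeoros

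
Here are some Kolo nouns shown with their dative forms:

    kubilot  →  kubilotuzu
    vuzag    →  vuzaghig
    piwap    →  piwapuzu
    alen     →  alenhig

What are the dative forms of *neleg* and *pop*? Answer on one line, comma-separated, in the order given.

neleghig, popuzu

The suffix is conditioned by the final consonant: -uzu when the stem ends in a voiceless consonant (*kubilot*, *piwap*); -hig when the stem ends in a voiced consonant (*vuzag*, *alen*).
*neleg* — final consonant /g/ (voiced) → -hig → *neleghig*.
The final consonant of *pop* is /p/, which is voiceless, so the suffix is -uzu, giving *popuzu*.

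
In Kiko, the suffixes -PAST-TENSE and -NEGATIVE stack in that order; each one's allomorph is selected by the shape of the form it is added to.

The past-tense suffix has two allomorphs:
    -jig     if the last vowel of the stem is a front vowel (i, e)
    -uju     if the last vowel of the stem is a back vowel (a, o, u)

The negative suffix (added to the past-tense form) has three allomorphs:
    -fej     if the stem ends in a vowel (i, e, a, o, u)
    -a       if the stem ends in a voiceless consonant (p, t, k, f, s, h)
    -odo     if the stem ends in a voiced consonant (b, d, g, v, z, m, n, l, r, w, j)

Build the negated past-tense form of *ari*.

arijigodo

The last vowel of *ari* is /i/, which is a front vowel, so the past-tense suffix is -jig, giving *arijig*.
Since the final sound of the past-tense form *arijig* is /g/ (a voiced consonant), it takes -odo, giving *arijigodo*.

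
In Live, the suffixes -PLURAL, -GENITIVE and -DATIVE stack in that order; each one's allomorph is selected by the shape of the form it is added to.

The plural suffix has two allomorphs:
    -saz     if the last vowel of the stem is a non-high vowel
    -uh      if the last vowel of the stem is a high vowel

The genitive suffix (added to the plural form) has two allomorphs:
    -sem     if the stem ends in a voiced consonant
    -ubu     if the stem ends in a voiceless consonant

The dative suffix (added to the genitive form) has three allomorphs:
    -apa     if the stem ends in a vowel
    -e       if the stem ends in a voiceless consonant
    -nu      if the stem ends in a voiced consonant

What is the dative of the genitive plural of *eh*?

*eh*: last vowel = /e/, a non-high vowel → -saz → *ehsaz*.
The final consonant of the plural form *ehsaz* is /z/, which is voiced, so the genitive suffix is -sem, giving *ehsazsem*.
The genitive form *ehsazsem*: final sound = /m/, a voiced consonant → -nu → *ehsazsemnu*.

ehsazsemnu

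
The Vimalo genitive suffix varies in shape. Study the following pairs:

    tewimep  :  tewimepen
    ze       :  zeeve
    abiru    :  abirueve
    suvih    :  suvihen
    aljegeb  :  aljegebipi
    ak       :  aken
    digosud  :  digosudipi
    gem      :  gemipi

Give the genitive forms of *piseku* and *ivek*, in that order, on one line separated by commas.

pisekueve, iveken

The suffix is conditioned by the final sound: -en when the stem ends in a voiceless consonant (*tewimep*, *suvih*, *ak*); -ipi when the stem ends in a voiced consonant (*aljegeb*, *digosud*, *gem*); -eve when the stem ends in a vowel (*ze*, *abiru*).
The final sound of *piseku* is /u/, which is a vowel, so the suffix is -eve, giving *pisekueve*.
*ivek*: final sound = /k/, a voiceless consonant → -en → *iveken*.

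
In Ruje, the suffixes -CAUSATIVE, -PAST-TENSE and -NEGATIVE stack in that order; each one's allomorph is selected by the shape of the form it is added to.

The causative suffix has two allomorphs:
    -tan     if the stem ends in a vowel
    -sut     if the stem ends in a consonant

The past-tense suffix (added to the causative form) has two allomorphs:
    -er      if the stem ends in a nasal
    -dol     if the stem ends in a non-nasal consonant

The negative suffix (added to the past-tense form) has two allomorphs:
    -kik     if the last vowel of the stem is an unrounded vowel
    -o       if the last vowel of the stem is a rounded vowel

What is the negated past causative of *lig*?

ligsutdolo

*lig*: final sound = /g/, a consonant → -sut → *ligsut*.
The causative form *ligsut*: final consonant = /t/, non-nasal → -dol → *ligsutdol*.
The past-tense form *ligsutdol* — last vowel /o/ (a rounded vowel) → -o → *ligsutdolo*.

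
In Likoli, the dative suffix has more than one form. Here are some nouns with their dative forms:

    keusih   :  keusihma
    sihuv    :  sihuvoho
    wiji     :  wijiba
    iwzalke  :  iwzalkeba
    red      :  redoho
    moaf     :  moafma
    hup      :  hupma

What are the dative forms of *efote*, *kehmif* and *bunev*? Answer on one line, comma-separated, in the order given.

efoteba, kehmifma, bunevoho

The pattern is voicing of the final sound: -ma when the stem ends in a voiceless consonant (*keusih*, *moaf*, *hup*); -oho when the stem ends in a voiced consonant (*sihuv*, *red*); -ba when the stem ends in a vowel (*wiji*, *iwzalke*).
*efote* — final sound /e/ (a vowel) → -ba → *efoteba*.
The final sound of *kehmif* is /f/, which is a voiceless consonant, so the suffix is -ma, giving *kehmifma*.
The final sound of *bunev* is /v/, which is a voiced consonant, so the suffix is -oho, giving *bunevoho*.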